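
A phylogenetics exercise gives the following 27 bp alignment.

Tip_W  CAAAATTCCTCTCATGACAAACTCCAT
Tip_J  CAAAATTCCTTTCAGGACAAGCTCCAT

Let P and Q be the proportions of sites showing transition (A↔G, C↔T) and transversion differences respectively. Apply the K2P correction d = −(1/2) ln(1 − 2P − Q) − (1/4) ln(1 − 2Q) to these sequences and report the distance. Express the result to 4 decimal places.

The sequences differ at positions 11 (C/T, transition), 15 (T/G, transversion), 21 (A/G, transition).
Of the 3 differences, 2 transitions and 1 transversion over 27 sites: P = 2/27 = 0.074074, Q = 1/27 = 0.037037.
d = −0.5·ln(0.814815) − 0.25·ln(0.925926) = −0.5·(-0.204794) − 0.25·(-0.076961) = 0.1216.

0.1216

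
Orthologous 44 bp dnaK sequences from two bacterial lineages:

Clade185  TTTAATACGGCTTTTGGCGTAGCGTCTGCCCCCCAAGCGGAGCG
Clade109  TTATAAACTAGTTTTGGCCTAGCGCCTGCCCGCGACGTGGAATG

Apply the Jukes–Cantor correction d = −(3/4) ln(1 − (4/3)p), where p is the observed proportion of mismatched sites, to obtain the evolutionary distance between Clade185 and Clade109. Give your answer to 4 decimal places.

0.4141

Differing sites — 3:T/A; 4:A/T; 6:T/A; 9:G/T; 10:G/A; 11:C/G; 19:G/C; 25:T/C; 32:C/G; 34:C/G; 36:A/C; 38:C/T; 42:G/A; 43:C/T.
p = 14/44 = 0.318182.
d = −0.75 · ln(1 − (4/3)·0.318182) = −0.75 · ln(0.575757) = −0.75 · (-0.552070) = 0.4141.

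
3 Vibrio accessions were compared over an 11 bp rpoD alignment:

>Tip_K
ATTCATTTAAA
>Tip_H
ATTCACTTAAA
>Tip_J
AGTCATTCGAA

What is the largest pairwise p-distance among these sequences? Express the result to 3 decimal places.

Pairwise Hamming distances:
  Tip_K vs Tip_H: 1
  Tip_K vs Tip_J: 3
  Tip_H vs Tip_J: 4
The largest is 4 mismatches, between Tip_H and Tip_J; p = 4/11 = 0.364.

0.364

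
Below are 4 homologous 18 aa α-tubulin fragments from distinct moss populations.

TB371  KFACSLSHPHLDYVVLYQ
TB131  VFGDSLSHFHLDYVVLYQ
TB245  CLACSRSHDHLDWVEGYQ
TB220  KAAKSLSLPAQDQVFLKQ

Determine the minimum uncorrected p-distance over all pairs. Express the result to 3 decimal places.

Pairwise Hamming distances:
  TB371 vs TB131: 4
  TB371 vs TB245: 7
  TB371 vs TB220: 8
  TB131 vs TB245: 9
  TB131 vs TB220: 11
  TB245 vs TB220: 12
The smallest is 4 mismatches, between TB371 and TB131; p = 4/18 = 0.222.

0.222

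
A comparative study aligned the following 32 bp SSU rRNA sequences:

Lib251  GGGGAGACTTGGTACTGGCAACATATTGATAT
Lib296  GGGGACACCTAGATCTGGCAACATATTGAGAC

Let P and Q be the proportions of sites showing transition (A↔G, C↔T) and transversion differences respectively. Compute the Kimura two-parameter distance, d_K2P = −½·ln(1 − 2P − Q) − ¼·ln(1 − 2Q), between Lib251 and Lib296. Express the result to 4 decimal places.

Differing sites — 6:G/C (Tv); 9:T/C (Ti); 11:G/A (Ti); 13:T/A (Tv); 14:A/T (Tv); 30:T/G (Tv); 32:T/C (Ti).
Of the 7 differences, 3 transitions and 4 transversions over 32 sites: P = 3/32 = 0.093750, Q = 4/32 = 0.125000.
d = −0.5·ln(0.687500) − 0.25·ln(0.750000) = −0.5·(-0.374693) − 0.25·(-0.287682) = 0.2593.

0.2593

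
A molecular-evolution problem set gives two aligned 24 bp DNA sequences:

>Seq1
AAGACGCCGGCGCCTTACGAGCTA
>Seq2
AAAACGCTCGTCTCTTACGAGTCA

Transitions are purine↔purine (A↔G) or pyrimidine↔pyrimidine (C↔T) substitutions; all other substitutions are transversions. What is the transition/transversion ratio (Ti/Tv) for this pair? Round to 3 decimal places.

The sequences differ at positions 3 (G/A, transition), 8 (C/T, transition), 9 (G/C, transversion), 11 (C/T, transition), 12 (G/C, transversion), 13 (C/T, transition), 22 (C/T, transition), 23 (T/C, transition).
Of the 8 differences, 6 transitions and 2 transversions, so Ti/Tv = 6/2 = 3.000.

3.000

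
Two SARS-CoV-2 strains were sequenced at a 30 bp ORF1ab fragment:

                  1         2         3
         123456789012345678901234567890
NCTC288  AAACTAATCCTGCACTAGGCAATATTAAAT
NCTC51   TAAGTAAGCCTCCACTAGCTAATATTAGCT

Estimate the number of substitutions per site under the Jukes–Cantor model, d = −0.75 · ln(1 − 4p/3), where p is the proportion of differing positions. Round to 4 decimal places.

Mismatches occur at site 1 (A↔T), site 4 (C↔G), site 8 (T↔G), site 12 (G↔C), site 19 (G↔C), site 20 (C↔T), site 28 (A↔G), site 29 (A↔C).
p = 8/30 = 0.266667.
d = −0.75 · ln(1 − (4/3)·0.266667) = −0.75 · ln(0.644444) = −0.75 · (-0.439367) = 0.3295.

0.3295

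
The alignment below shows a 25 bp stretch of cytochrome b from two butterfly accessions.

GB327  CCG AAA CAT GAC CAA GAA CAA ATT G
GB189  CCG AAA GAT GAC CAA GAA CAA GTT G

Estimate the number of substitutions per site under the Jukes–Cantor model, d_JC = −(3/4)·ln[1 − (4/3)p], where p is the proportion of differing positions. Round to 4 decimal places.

0.0846

Mismatches occur at site 7 (C/G), site 22 (A/G).
p = 2/25 = 0.080000.
d = −0.75 · ln(1 − (4/3)·0.080000) = −0.75 · ln(0.893333) = −0.75 · (-0.112796) = 0.0846.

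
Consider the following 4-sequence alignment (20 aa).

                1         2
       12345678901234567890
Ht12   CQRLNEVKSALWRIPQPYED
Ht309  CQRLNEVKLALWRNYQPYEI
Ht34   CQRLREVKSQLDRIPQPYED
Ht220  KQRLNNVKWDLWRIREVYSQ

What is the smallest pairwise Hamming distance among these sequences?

Pairwise Hamming distances:
  Ht12 vs Ht309: 4
  Ht12 vs Ht34: 3
  Ht12 vs Ht220: 9
  Ht309 vs Ht34: 7
  Ht309 vs Ht220: 10
  Ht34 vs Ht220: 11
The smallest is 3, between Ht12 and Ht34.

3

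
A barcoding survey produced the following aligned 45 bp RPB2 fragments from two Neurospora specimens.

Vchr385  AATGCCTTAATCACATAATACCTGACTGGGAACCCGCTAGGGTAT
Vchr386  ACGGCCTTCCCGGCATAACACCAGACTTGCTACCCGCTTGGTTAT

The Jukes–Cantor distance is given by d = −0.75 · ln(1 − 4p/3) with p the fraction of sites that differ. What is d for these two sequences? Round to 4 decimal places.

0.4019

Differing sites — 2:A/C; 3:T/G; 9:A/C; 10:A/C; 11:T/C; 12:C/G; 13:A/G; 19:T/C; 23:T/A; 28:G/T; 30:G/C; 31:A/T; 39:A/T; 42:G/T.
p = 14/45 = 0.311111.
d = −0.75 · ln(1 − (4/3)·0.311111) = −0.75 · ln(0.585185) = −0.75 · (-0.535827) = 0.4019.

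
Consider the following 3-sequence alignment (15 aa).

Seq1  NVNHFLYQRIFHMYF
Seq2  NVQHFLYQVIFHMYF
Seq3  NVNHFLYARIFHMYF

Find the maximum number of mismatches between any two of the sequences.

Pairwise Hamming distances:
  Seq1 vs Seq2: 2
  Seq1 vs Seq3: 1
  Seq2 vs Seq3: 3
The largest is 3, between Seq2 and Seq3.

3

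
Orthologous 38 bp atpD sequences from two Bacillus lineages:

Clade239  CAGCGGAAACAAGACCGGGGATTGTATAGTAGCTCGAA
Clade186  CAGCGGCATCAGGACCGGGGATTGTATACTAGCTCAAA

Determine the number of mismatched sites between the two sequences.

5

Differing sites — 7:A/C; 9:A/T; 12:A/G; 29:G/C; 36:G/A.
That gives 5 mismatches out of 38 aligned sites, so the Hamming distance is 5.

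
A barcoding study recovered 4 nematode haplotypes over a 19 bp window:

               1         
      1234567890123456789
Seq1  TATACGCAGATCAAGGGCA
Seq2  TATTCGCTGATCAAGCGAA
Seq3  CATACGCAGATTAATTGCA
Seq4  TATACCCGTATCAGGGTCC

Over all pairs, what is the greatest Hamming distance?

10

Pairwise Hamming distances:
  Seq1 vs Seq2: 4
  Seq1 vs Seq3: 4
  Seq1 vs Seq4: 6
  Seq2 vs Seq3: 7
  Seq2 vs Seq4: 9
  Seq3 vs Seq4: 10
The largest is 10, between Seq3 and Seq4.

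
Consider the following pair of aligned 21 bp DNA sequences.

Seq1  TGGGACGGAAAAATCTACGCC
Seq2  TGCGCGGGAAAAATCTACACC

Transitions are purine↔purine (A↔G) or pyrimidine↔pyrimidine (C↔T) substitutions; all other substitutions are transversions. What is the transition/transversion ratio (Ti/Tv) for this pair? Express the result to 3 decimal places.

Mismatches occur at site 3 (G↔C, transversion), site 5 (A↔C, transversion), site 6 (C↔G, transversion), site 19 (G↔A, transition).
Of the 4 differences, 1 transition and 3 transversions, so Ti/Tv = 1/3 = 0.333.

0.333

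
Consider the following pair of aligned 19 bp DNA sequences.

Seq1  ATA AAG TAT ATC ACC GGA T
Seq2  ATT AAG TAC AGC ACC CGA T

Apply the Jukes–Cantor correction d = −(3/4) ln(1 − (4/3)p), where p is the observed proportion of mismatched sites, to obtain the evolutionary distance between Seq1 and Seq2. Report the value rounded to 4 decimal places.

The sequences differ at positions 3 (A/T), 9 (T/C), 11 (T/G), 16 (G/C).
p = 4/19 = 0.210526.
d = −0.75 · ln(1 − (4/3)·0.210526) = −0.75 · ln(0.719299) = −0.75 · (-0.329478) = 0.2471.

0.2471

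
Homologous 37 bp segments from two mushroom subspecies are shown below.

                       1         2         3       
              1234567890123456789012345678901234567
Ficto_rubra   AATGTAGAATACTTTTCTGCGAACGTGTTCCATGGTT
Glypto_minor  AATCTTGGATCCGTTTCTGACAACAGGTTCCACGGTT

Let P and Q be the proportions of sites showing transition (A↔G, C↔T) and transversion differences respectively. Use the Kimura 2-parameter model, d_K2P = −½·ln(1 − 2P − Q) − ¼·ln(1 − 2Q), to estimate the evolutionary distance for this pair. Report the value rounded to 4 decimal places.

Mismatches occur at site 4 (G/C, transversion), site 6 (A/T, transversion), site 8 (A/G, transition), site 11 (A/C, transversion), site 13 (T/G, transversion), site 20 (C/A, transversion), site 21 (G/C, transversion), site 25 (G/A, transition), site 26 (T/G, transversion), site 33 (T/C, transition).
Of the 10 differences, 3 transitions and 7 transversions over 37 sites: P = 3/37 = 0.081081, Q = 7/37 = 0.189189.
d = −0.5·ln(0.648649) − 0.25·ln(0.621622) = −0.5·(-0.432864) − 0.25·(-0.475423) = 0.3353.

0.3353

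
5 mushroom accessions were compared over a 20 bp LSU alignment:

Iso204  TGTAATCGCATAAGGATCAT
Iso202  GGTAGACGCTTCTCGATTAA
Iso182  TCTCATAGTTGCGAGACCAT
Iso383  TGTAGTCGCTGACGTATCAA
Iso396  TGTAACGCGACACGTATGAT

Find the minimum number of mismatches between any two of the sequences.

6

Pairwise Hamming distances:
  Iso204 vs Iso202: 9
  Iso204 vs Iso182: 10
  Iso204 vs Iso383: 6
  Iso204 vs Iso396: 8
  Iso202 vs Iso182: 13
  Iso202 vs Iso383: 8
  Iso202 vs Iso396: 14
  Iso182 vs Iso383: 11
  Iso182 vs Iso396: 14
  Iso383 vs Iso396: 9
The smallest is 6, between Iso204 and Iso383.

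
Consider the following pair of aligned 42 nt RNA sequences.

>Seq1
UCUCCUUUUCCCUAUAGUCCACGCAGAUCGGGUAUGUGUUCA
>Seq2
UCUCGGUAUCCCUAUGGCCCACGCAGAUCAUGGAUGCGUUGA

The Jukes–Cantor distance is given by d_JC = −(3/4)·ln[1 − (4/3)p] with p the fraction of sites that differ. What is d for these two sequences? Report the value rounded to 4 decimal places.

Mismatches occur at site 5 (C→G), site 6 (U→G), site 8 (U→A), site 16 (A→G), site 18 (U→C), site 30 (G→A), site 31 (G→U), site 33 (U→G), site 37 (U→C), site 41 (C→G).
p = 10/42 = 0.238095.
d = −0.75 · ln(1 − (4/3)·0.238095) = −0.75 · ln(0.682540) = −0.75 · (-0.381934) = 0.2865.

0.2865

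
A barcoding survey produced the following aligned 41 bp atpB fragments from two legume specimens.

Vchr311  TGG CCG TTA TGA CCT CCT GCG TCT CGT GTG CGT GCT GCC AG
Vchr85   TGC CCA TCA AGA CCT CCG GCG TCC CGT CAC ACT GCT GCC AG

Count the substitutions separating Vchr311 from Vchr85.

11

The sequences differ at positions 3 (G/C), 6 (G/A), 8 (T/C), 10 (T/A), 18 (T/G), 24 (T/C), 28 (G/C), 29 (T/A), 30 (G/C), 31 (C/A), 32 (G/C).
That gives 11 mismatches out of 41 aligned sites, so the Hamming distance is 11.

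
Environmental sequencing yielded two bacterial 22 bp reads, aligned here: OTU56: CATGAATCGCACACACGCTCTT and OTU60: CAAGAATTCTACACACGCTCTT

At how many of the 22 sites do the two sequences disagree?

Differing sites — 3:T/A; 8:C/T; 9:G/C; 10:C/T.
That gives 4 mismatches out of 22 aligned sites, so the Hamming distance is 4.

4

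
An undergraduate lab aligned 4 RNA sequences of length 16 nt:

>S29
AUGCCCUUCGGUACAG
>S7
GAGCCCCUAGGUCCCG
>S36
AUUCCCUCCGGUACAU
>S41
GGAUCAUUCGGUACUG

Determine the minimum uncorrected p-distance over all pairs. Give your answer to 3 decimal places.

Pairwise Hamming distances:
  S29 vs S7: 6
  S29 vs S36: 3
  S29 vs S41: 6
  S7 vs S36: 9
  S7 vs S41: 8
  S36 vs S41: 8
The smallest is 3 mismatches, between S29 and S36; p = 3/16 = 0.188.

0.188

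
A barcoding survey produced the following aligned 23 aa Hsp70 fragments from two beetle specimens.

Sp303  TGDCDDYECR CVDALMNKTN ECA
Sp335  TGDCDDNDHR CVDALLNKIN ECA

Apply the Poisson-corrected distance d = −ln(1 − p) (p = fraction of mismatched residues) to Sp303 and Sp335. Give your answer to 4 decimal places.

Mismatches occur at site 7 (Y/N), site 8 (E/D), site 9 (C/H), site 16 (M/L), site 19 (T/I).
p = 5/23 = 0.217391.
d = −ln(1 − 0.217391) = −ln(0.782609) = 0.2451.

0.2451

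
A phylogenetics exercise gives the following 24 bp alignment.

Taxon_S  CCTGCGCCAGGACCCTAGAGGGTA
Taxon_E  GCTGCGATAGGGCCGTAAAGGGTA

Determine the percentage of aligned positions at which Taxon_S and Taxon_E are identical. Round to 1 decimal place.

75.0%

Mismatches occur at site 1 (C↔G), site 7 (C↔A), site 8 (C↔T), site 12 (A↔G), site 15 (C↔G), site 18 (G↔A).
18 of the 24 sites match, so the percent identity is 18/24 × 100 = 75.0%.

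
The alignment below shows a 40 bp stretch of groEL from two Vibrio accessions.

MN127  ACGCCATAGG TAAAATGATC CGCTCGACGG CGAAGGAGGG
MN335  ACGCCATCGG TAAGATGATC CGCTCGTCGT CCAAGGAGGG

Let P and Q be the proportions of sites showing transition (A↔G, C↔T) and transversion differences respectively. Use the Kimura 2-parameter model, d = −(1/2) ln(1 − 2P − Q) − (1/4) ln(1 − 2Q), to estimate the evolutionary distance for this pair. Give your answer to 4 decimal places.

0.1370

The sequences differ at positions 8 (A/C, transversion), 14 (A/G, transition), 27 (A/T, transversion), 30 (G/T, transversion), 32 (G/C, transversion).
Of the 5 differences, 1 transition and 4 transversions over 40 sites: P = 1/40 = 0.025000, Q = 4/40 = 0.100000.
d = −0.5·ln(0.850000) − 0.25·ln(0.800000) = −0.5·(-0.162519) − 0.25·(-0.223144) = 0.1370.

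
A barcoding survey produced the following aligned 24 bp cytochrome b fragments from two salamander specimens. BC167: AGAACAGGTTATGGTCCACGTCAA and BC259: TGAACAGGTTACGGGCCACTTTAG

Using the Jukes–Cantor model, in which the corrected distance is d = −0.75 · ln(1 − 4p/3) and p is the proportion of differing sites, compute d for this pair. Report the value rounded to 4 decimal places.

0.3041

The sequences differ at positions 1 (A/T), 12 (T/C), 15 (T/G), 20 (G/T), 22 (C/T), 24 (A/G).
p = 6/24 = 0.250000.
d = −0.75 · ln(1 − (4/3)·0.250000) = −0.75 · ln(0.666667) = −0.75 · (-0.405465) = 0.3041.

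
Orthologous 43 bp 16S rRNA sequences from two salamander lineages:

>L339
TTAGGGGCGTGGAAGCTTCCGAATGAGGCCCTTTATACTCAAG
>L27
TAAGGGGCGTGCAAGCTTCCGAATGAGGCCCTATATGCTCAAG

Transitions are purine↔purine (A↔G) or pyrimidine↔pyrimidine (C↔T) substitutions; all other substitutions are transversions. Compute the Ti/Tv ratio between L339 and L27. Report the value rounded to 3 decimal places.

Differing sites — 2:T/A (Tv); 12:G/C (Tv); 33:T/A (Tv); 37:A/G (Ti).
Of the 4 differences, 1 transition and 3 transversions, so Ti/Tv = 1/3 = 0.333.

0.333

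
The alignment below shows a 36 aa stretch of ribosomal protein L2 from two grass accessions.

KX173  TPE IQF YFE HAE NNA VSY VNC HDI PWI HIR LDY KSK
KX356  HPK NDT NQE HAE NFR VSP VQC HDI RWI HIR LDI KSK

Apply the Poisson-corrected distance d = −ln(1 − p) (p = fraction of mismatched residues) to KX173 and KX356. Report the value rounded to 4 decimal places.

Differing sites — 1:T/H; 3:E/K; 4:I/N; 5:Q/D; 6:F/T; 7:Y/N; 8:F/Q; 14:N/F; 15:A/R; 18:Y/P; 20:N/Q; 25:P/R; 33:Y/I.
p = 13/36 = 0.361111.
d = −ln(1 − 0.361111) = −ln(0.638889) = 0.4480.

0.4480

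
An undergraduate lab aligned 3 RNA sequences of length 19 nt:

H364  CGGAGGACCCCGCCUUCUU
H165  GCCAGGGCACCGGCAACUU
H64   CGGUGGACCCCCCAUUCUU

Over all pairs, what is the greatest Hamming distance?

Pairwise Hamming distances:
  H364 vs H165: 8
  H364 vs H64: 3
  H165 vs H64: 11
The largest is 11, between H165 and H64.

11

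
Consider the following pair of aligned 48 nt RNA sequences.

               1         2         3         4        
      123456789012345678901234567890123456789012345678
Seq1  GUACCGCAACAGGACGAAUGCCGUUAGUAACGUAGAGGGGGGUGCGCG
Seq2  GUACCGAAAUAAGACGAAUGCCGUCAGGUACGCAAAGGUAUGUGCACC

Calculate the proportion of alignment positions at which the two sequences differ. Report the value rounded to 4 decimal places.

Mismatches occur at site 7 (C↔A), site 10 (C↔U), site 12 (G↔A), site 25 (U↔C), site 28 (U↔G), site 29 (A↔U), site 33 (U↔C), site 35 (G↔A), site 39 (G↔U), site 40 (G↔A), site 41 (G↔U), site 46 (G↔A), site 48 (G↔C).
There are 13 differences over 48 sites, so p = 13/48 = 0.2708.

0.2708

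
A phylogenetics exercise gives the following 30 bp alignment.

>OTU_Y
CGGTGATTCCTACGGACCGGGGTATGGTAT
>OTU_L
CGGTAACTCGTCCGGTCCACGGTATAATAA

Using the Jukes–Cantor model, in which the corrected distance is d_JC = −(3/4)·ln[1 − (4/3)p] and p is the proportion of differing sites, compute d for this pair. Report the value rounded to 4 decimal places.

Mismatches occur at site 5 (G→A), site 7 (T→C), site 10 (C→G), site 12 (A→C), site 16 (A→T), site 19 (G→A), site 20 (G→C), site 26 (G→A), site 27 (G→A), site 30 (T→A).
p = 10/30 = 0.333333.
d = −0.75 · ln(1 − (4/3)·0.333333) = −0.75 · ln(0.555556) = −0.75 · (-0.587786) = 0.4408.

0.4408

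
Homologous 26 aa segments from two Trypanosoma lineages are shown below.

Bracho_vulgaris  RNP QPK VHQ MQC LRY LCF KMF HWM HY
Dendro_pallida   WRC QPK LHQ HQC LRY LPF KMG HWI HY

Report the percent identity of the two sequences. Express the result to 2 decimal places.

The sequences differ at positions 1 (R/W), 2 (N/R), 3 (P/C), 7 (V/L), 10 (M/H), 17 (C/P), 21 (F/G), 24 (M/I).
18 of the 26 sites match, so the percent identity is 18/26 × 100 = 69.23%.

69.23%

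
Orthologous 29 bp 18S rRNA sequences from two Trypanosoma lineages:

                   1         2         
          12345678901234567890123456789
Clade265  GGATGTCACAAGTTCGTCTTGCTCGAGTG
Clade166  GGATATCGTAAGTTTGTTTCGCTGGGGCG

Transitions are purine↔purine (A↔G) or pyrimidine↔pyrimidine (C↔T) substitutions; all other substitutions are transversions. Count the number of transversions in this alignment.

1

Differing sites — 5:G/A (Ti); 8:A/G (Ti); 9:C/T (Ti); 15:C/T (Ti); 18:C/T (Ti); 20:T/C (Ti); 24:C/G (Tv); 26:A/G (Ti); 28:T/C (Ti).
Of the 9 differences, 8 transitions and 1 transversion, so the answer is 1.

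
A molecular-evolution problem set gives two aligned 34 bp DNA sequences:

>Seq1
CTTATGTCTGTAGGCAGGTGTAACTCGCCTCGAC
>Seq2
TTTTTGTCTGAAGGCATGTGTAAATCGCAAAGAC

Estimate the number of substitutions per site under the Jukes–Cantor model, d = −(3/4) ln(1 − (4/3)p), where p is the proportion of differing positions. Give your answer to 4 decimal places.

The sequences differ at positions 1 (C/T), 4 (A/T), 11 (T/A), 17 (G/T), 24 (C/A), 29 (C/A), 30 (T/A), 31 (C/A).
p = 8/34 = 0.235294.
d = −0.75 · ln(1 − (4/3)·0.235294) = −0.75 · ln(0.686275) = −0.75 · (-0.376477) = 0.2824.

0.2824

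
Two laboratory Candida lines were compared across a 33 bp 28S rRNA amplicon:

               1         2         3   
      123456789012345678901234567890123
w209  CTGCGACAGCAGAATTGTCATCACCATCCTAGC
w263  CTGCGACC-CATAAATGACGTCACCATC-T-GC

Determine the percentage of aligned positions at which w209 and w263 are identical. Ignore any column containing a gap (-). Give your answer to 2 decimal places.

Excluding the 3 gap columns leaves 30 comparable sites.
Mismatches occur at site 8 (A/C), site 12 (G/T), site 15 (T/A), site 18 (T/A), site 20 (A/G).
25 of the 30 comparable sites match, so the percent identity is 25/30 × 100 = 83.33%.

83.33%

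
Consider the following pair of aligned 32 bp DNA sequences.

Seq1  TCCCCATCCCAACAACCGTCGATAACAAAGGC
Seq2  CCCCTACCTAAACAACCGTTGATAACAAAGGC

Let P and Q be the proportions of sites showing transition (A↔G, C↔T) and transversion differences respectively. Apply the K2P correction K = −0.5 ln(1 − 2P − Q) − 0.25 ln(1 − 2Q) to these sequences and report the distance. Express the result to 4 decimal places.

The sequences differ at positions 1 (T/C, transition), 5 (C/T, transition), 7 (T/C, transition), 9 (C/T, transition), 10 (C/A, transversion), 20 (C/T, transition).
Of the 6 differences, 5 transitions and 1 transversion over 32 sites: P = 5/32 = 0.156250, Q = 1/32 = 0.031250.
d = −0.5·ln(0.656250) − 0.25·ln(0.937500) = −0.5·(-0.421213) − 0.25·(-0.064539) = 0.2267.

0.2267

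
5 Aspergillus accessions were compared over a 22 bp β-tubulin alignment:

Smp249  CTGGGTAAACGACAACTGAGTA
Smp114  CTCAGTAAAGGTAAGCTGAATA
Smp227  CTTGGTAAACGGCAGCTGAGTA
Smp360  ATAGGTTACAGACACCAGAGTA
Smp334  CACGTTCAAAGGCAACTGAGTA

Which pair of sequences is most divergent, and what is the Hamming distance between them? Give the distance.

11

Pairwise Hamming distances:
  Smp249 vs Smp114: 7
  Smp249 vs Smp227: 3
  Smp249 vs Smp360: 7
  Smp249 vs Smp334: 6
  Smp114 vs Smp227: 6
  Smp114 vs Smp360: 11
  Smp114 vs Smp334: 9
  Smp227 vs Smp360: 8
  Smp227 vs Smp334: 6
  Smp360 vs Smp334: 9
The largest is 11, between Smp114 and Smp360.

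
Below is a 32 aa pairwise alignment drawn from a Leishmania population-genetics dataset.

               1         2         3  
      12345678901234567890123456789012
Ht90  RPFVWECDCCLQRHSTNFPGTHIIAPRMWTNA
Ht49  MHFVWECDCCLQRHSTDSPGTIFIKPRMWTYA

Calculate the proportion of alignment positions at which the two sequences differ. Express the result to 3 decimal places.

The sequences differ at positions 1 (R/M), 2 (P/H), 17 (N/D), 18 (F/S), 22 (H/I), 23 (I/F), 25 (A/K), 31 (N/Y).
There are 8 differences over 32 sites, so p = 8/32 = 0.250.

0.250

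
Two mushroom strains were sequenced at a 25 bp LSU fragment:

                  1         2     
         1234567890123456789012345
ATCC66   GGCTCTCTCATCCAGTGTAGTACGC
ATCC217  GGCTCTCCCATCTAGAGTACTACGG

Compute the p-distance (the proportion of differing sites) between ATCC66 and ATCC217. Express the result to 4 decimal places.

Differing sites — 8:T/C; 13:C/T; 16:T/A; 20:G/C; 25:C/G.
There are 5 differences over 25 sites, so p = 5/25 = 0.2000.

0.2000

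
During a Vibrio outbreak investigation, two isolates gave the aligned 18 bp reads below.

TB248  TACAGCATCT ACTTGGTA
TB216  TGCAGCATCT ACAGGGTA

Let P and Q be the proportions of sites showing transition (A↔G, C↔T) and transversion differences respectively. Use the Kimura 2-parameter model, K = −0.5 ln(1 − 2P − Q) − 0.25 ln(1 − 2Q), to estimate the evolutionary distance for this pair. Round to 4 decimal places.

0.1885

Differing sites — 2:A/G (Ti); 13:T/A (Tv); 14:T/G (Tv).
Of the 3 differences, 1 transition and 2 transversions over 18 sites: P = 1/18 = 0.055556, Q = 2/18 = 0.111111.
d = −0.5·ln(0.777777) − 0.25·ln(0.777778) = −0.5·(-0.251315) − 0.25·(-0.251314) = 0.1885.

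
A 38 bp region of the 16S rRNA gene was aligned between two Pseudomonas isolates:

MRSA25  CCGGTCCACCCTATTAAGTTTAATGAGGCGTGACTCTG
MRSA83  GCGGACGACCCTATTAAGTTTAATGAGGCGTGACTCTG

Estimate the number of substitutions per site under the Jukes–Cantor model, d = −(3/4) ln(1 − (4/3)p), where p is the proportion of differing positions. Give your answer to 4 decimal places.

0.0834

Differing sites — 1:C/G; 5:T/A; 7:C/G.
p = 3/38 = 0.078947.
d = −0.75 · ln(1 − (4/3)·0.078947) = −0.75 · ln(0.894737) = −0.75 · (-0.111225) = 0.0834.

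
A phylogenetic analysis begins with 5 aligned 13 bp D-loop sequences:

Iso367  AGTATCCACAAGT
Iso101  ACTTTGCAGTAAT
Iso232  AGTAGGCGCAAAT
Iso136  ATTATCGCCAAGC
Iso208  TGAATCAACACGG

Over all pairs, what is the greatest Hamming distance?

11

Pairwise Hamming distances:
  Iso367 vs Iso101: 6
  Iso367 vs Iso232: 4
  Iso367 vs Iso136: 4
  Iso367 vs Iso208: 5
  Iso101 vs Iso232: 6
  Iso101 vs Iso136: 9
  Iso101 vs Iso208: 11
  Iso232 vs Iso136: 7
  Iso232 vs Iso208: 9
  Iso136 vs Iso208: 7
The largest is 11, between Iso101 and Iso208.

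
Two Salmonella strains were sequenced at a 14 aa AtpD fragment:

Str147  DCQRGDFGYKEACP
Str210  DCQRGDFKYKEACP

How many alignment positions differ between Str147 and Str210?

1

Differing sites — 8:G/K.
That gives 1 mismatch out of 14 aligned sites, so the Hamming distance is 1.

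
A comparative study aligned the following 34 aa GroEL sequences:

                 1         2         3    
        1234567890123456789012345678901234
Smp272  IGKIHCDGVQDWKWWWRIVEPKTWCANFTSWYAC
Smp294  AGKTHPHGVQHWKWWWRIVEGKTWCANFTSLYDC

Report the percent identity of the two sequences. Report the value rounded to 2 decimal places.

76.47%

The sequences differ at positions 1 (I/A), 4 (I/T), 6 (C/P), 7 (D/H), 11 (D/H), 21 (P/G), 31 (W/L), 33 (A/D).
26 of the 34 sites match, so the percent identity is 26/34 × 100 = 76.47%.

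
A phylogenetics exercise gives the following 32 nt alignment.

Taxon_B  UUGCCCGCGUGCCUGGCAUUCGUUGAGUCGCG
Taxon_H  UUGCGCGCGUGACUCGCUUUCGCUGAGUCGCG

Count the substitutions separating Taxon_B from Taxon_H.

Differing sites — 5:C/G; 12:C/A; 15:G/C; 18:A/U; 23:U/C.
That gives 5 mismatches out of 32 aligned sites, so the Hamming distance is 5.

5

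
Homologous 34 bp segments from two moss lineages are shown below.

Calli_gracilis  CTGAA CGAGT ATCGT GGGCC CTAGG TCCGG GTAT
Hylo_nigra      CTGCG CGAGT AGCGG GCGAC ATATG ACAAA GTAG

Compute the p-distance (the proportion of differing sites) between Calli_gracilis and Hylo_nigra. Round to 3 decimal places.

0.382

Differing sites — 4:A/C; 5:A/G; 12:T/G; 15:T/G; 17:G/C; 19:C/A; 21:C/A; 24:G/T; 26:T/A; 28:C/A; 29:G/A; 30:G/A; 34:T/G.
There are 13 differences over 34 sites, so p = 13/34 = 0.382.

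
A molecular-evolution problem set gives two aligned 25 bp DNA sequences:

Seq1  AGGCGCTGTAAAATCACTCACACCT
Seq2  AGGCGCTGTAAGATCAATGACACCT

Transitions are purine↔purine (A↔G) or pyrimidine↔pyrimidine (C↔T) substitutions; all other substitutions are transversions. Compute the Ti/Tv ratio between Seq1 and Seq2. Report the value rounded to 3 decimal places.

Mismatches occur at site 12 (A↔G, transition), site 17 (C↔A, transversion), site 19 (C↔G, transversion).
Of the 3 differences, 1 transition and 2 transversions, so Ti/Tv = 1/2 = 0.500.

0.500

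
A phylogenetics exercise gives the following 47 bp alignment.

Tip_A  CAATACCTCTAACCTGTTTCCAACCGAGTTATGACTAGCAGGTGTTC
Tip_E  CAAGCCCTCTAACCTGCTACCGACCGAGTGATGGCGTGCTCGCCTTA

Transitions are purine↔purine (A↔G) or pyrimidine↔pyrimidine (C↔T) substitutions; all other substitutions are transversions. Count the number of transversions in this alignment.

10

Mismatches occur at site 4 (T↔G, transversion), site 5 (A↔C, transversion), site 17 (T↔C, transition), site 19 (T↔A, transversion), site 22 (A↔G, transition), site 30 (T↔G, transversion), site 34 (A↔G, transition), site 36 (T↔G, transversion), site 37 (A↔T, transversion), site 40 (A↔T, transversion), site 41 (G↔C, transversion), site 43 (T↔C, transition), site 44 (G↔C, transversion), site 47 (C↔A, transversion).
Of the 14 differences, 4 transitions and 10 transversions, so the answer is 10.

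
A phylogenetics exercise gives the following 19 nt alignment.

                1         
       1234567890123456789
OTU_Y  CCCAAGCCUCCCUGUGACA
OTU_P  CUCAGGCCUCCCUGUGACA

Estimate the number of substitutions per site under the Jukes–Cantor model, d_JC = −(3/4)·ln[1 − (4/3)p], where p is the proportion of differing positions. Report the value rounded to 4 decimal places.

Mismatches occur at site 2 (C/U), site 5 (A/G).
p = 2/19 = 0.105263.
d = −0.75 · ln(1 − (4/3)·0.105263) = −0.75 · ln(0.859649) = −0.75 · (-0.151231) = 0.1134.

0.1134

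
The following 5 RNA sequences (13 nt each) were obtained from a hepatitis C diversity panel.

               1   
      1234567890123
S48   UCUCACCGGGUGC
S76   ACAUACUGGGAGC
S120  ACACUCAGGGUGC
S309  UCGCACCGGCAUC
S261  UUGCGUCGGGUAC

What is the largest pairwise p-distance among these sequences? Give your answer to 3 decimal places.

0.692

Pairwise Hamming distances:
  S48 vs S76: 5
  S48 vs S120: 4
  S48 vs S309: 4
  S48 vs S261: 5
  S76 vs S120: 4
  S76 vs S309: 6
  S76 vs S261: 9
  S120 vs S309: 7
  S120 vs S261: 7
  S309 vs S261: 6
The largest is 9 mismatches, between S76 and S261; p = 9/13 = 0.692.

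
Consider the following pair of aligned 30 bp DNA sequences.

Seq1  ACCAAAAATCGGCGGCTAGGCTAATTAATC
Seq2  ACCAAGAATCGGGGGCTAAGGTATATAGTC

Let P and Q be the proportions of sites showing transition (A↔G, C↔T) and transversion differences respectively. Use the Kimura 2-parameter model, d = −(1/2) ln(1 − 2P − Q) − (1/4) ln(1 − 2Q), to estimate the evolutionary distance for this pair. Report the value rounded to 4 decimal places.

Mismatches occur at site 6 (A→G, transition), site 13 (C→G, transversion), site 19 (G→A, transition), site 21 (C→G, transversion), site 24 (A→T, transversion), site 25 (T→A, transversion), site 28 (A→G, transition).
Of the 7 differences, 3 transitions and 4 transversions over 30 sites: P = 3/30 = 0.100000, Q = 4/30 = 0.133333.
d = −0.5·ln(0.666667) − 0.25·ln(0.733334) = −0.5·(-0.405465) − 0.25·(-0.310154) = 0.2803.

0.2803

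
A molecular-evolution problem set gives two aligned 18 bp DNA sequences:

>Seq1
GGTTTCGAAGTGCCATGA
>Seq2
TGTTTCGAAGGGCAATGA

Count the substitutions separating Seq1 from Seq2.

The sequences differ at positions 1 (G/T), 11 (T/G), 14 (C/A).
That gives 3 mismatches out of 18 aligned sites, so the Hamming distance is 3.

3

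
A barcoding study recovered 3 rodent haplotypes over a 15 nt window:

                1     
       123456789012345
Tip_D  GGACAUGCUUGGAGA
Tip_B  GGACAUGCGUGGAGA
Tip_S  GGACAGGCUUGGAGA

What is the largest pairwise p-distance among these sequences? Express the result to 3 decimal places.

Pairwise Hamming distances:
  Tip_D vs Tip_B: 1
  Tip_D vs Tip_S: 1
  Tip_B vs Tip_S: 2
The largest is 2 mismatches, between Tip_B and Tip_S; p = 2/15 = 0.133.

0.133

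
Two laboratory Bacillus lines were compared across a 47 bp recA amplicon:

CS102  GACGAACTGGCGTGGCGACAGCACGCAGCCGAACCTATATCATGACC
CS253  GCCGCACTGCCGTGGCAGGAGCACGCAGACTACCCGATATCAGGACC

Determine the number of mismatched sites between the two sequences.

Mismatches occur at site 2 (A/C), site 5 (A/C), site 10 (G/C), site 17 (G/A), site 18 (A/G), site 19 (C/G), site 29 (C/A), site 31 (G/T), site 33 (A/C), site 36 (T/G), site 43 (T/G).
That gives 11 mismatches out of 47 aligned sites, so the Hamming distance is 11.

11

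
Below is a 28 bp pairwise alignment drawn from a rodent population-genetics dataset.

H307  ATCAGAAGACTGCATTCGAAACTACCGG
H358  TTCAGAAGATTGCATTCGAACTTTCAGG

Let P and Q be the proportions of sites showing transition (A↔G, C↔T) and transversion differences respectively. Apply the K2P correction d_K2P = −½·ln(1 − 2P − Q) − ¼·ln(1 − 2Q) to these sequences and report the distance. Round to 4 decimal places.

Mismatches occur at site 1 (A↔T, transversion), site 10 (C↔T, transition), site 21 (A↔C, transversion), site 22 (C↔T, transition), site 24 (A↔T, transversion), site 26 (C↔A, transversion).
Of the 6 differences, 2 transitions and 4 transversions over 28 sites: P = 2/28 = 0.071429, Q = 4/28 = 0.142857.
d = −0.5·ln(0.714285) − 0.25·ln(0.714286) = −0.5·(-0.336473) − 0.25·(-0.336472) = 0.2524.

0.2524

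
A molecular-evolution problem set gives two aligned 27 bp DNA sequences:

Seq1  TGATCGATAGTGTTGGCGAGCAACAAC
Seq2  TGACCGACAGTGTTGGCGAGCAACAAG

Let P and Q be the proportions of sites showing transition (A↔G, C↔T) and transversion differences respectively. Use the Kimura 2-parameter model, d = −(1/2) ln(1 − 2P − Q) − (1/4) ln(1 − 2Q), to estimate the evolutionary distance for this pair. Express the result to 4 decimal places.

Differing sites — 4:T/C (Ti); 8:T/C (Ti); 27:C/G (Tv).
Of the 3 differences, 2 transitions and 1 transversion over 27 sites: P = 2/27 = 0.074074, Q = 1/27 = 0.037037.
d = −0.5·ln(0.814815) − 0.25·ln(0.925926) = −0.5·(-0.204794) − 0.25·(-0.076961) = 0.1216.

0.1216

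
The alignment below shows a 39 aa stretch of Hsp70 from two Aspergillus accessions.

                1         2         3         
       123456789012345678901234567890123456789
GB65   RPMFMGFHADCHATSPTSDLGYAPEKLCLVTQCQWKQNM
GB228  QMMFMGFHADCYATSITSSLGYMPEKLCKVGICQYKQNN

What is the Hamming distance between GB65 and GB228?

Differing sites — 1:R/Q; 2:P/M; 12:H/Y; 16:P/I; 19:D/S; 23:A/M; 29:L/K; 31:T/G; 32:Q/I; 35:W/Y; 39:M/N.
That gives 11 mismatches out of 39 aligned sites, so the Hamming distance is 11.

11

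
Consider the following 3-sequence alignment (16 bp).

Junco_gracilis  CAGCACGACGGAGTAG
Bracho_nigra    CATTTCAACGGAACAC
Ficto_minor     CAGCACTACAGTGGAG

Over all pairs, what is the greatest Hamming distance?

9

Pairwise Hamming distances:
  Junco_gracilis vs Bracho_nigra: 7
  Junco_gracilis vs Ficto_minor: 4
  Bracho_nigra vs Ficto_minor: 9
The largest is 9, between Bracho_nigra and Ficto_minor.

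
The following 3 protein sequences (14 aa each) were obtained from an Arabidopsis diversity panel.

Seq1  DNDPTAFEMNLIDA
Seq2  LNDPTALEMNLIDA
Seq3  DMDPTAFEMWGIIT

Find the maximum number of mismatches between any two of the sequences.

Pairwise Hamming distances:
  Seq1 vs Seq2: 2
  Seq1 vs Seq3: 5
  Seq2 vs Seq3: 7
The largest is 7, between Seq2 and Seq3.

7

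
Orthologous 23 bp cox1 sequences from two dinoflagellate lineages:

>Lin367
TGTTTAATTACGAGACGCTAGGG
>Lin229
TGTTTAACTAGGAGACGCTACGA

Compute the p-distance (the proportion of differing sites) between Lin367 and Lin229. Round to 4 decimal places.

0.1739

Differing sites — 8:T/C; 11:C/G; 21:G/C; 23:G/A.
There are 4 differences over 23 sites, so p = 4/23 = 0.1739.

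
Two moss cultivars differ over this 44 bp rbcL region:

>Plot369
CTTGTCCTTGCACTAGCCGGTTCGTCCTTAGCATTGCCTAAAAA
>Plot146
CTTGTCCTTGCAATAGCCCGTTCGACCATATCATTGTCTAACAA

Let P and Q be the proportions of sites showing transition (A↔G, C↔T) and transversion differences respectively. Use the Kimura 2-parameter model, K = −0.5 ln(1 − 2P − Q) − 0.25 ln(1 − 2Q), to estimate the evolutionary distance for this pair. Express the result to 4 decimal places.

0.1799

The sequences differ at positions 13 (C/A, transversion), 19 (G/C, transversion), 25 (T/A, transversion), 28 (T/A, transversion), 31 (G/T, transversion), 37 (C/T, transition), 42 (A/C, transversion).
Of the 7 differences, 1 transition and 6 transversions over 44 sites: P = 1/44 = 0.022727, Q = 6/44 = 0.136364.
d = −0.5·ln(0.818182) − 0.25·ln(0.727272) = −0.5·(-0.200670) − 0.25·(-0.318455) = 0.1799.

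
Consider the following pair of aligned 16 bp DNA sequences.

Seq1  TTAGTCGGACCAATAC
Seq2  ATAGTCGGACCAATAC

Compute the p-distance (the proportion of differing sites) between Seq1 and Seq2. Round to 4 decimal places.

0.0625

The sequences differ at position 1 (T/A).
There are 1 differences over 16 sites, so p = 1/16 = 0.0625.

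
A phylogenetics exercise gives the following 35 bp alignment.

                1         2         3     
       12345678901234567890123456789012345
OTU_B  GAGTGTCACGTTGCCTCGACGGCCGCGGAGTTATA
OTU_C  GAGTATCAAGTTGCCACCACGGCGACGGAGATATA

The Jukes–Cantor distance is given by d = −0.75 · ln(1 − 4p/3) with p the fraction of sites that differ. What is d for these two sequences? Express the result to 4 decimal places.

Mismatches occur at site 5 (G→A), site 9 (C→A), site 16 (T→A), site 18 (G→C), site 24 (C→G), site 25 (G→A), site 31 (T→A).
p = 7/35 = 0.200000.
d = −0.75 · ln(1 − (4/3)·0.200000) = −0.75 · ln(0.733333) = −0.75 · (-0.310155) = 0.2326.

0.2326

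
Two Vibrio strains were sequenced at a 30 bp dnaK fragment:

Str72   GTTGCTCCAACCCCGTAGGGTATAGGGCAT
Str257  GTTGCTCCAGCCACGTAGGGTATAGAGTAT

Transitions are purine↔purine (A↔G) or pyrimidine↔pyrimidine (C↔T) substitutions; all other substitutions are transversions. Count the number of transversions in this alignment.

Mismatches occur at site 10 (A↔G, transition), site 13 (C↔A, transversion), site 26 (G↔A, transition), site 28 (C↔T, transition).
Of the 4 differences, 3 transitions and 1 transversion, so the answer is 1.

1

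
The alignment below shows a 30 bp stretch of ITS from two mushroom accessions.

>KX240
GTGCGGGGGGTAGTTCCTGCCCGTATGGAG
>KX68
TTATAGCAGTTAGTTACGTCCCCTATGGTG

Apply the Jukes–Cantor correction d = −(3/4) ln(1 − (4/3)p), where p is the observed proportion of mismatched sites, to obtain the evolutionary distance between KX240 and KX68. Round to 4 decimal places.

Differing sites — 1:G/T; 3:G/A; 4:C/T; 5:G/A; 7:G/C; 8:G/A; 10:G/T; 16:C/A; 18:T/G; 19:G/T; 23:G/C; 29:A/T.
p = 12/30 = 0.400000.
d = −0.75 · ln(1 − (4/3)·0.400000) = −0.75 · ln(0.466667) = −0.75 · (-0.762139) = 0.5716.

0.5716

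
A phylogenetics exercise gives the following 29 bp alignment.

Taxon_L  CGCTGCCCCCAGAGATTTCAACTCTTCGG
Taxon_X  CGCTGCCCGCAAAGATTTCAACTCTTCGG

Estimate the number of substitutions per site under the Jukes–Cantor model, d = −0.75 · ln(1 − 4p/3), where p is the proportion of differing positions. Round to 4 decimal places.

0.0723

The sequences differ at positions 9 (C/G), 12 (G/A).
p = 2/29 = 0.068966.
d = −0.75 · ln(1 − (4/3)·0.068966) = −0.75 · ln(0.908045) = −0.75 · (-0.096461) = 0.0723.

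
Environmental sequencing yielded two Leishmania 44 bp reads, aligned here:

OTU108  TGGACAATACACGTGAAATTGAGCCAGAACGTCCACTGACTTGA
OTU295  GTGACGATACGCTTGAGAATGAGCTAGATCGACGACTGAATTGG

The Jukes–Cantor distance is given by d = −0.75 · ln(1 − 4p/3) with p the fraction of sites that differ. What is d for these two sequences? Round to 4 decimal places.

Mismatches occur at site 1 (T↔G), site 2 (G↔T), site 6 (A↔G), site 11 (A↔G), site 13 (G↔T), site 17 (A↔G), site 19 (T↔A), site 25 (C↔T), site 29 (A↔T), site 32 (T↔A), site 34 (C↔G), site 40 (C↔A), site 44 (A↔G).
p = 13/44 = 0.295455.
d = −0.75 · ln(1 − (4/3)·0.295455) = −0.75 · ln(0.606060) = −0.75 · (-0.500776) = 0.3756.

0.3756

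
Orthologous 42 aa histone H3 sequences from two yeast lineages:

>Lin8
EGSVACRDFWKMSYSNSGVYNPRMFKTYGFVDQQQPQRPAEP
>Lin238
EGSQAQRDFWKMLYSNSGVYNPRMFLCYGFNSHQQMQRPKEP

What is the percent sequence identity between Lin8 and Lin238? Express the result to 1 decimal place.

76.2%

Mismatches occur at site 4 (V↔Q), site 6 (C↔Q), site 13 (S↔L), site 26 (K↔L), site 27 (T↔C), site 31 (V↔N), site 32 (D↔S), site 33 (Q↔H), site 36 (P↔M), site 40 (A↔K).
32 of the 42 sites match, so the percent identity is 32/42 × 100 = 76.2%.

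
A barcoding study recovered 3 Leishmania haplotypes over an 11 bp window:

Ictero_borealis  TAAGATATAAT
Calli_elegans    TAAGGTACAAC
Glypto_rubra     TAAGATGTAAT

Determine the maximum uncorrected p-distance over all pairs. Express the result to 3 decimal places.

0.364

Pairwise Hamming distances:
  Ictero_borealis vs Calli_elegans: 3
  Ictero_borealis vs Glypto_rubra: 1
  Calli_elegans vs Glypto_rubra: 4
The largest is 4 mismatches, between Calli_elegans and Glypto_rubra; p = 4/11 = 0.364.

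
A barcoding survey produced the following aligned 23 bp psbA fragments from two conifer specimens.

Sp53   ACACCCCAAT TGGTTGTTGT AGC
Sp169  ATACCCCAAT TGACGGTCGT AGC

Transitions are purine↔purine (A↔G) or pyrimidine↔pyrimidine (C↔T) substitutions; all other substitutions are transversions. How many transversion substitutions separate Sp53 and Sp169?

Mismatches occur at site 2 (C↔T, transition), site 13 (G↔A, transition), site 14 (T↔C, transition), site 15 (T↔G, transversion), site 18 (T↔C, transition).
Of the 5 differences, 4 transitions and 1 transversion, so the answer is 1.

1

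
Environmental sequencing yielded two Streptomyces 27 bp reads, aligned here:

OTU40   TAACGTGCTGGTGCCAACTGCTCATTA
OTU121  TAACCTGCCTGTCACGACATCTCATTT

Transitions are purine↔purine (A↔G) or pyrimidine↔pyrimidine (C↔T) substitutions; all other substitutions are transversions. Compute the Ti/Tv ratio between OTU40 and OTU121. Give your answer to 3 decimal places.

Differing sites — 5:G/C (Tv); 9:T/C (Ti); 10:G/T (Tv); 13:G/C (Tv); 14:C/A (Tv); 16:A/G (Ti); 19:T/A (Tv); 20:G/T (Tv); 27:A/T (Tv).
Of the 9 differences, 2 transitions and 7 transversions, so Ti/Tv = 2/7 = 0.286.

0.286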